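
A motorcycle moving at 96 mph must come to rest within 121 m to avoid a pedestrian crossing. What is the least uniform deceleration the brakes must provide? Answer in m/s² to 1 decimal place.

Required deceleration ≈ 7.6 m/s²

96 mph × 0.44704 = 42.9158 m/s.
v² = 2a·d ⇒ a = v²/(2d) = 42.9158² / (2 × 121.000) = 1841.766 / 242.000 = 7.6106 m/s².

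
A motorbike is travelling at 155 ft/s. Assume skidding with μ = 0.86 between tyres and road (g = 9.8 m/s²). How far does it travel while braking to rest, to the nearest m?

155 ft/s × 0.3048 = 47.2440 m/s.
a = μg = 0.86 × 9.8 = 8.428 m/s².
Braking distance = v²/(2a) = 47.2440² / (2 × 8.428) = 2231.996 / 16.856 = 132.416 m.

Braking distance ≈ 132 m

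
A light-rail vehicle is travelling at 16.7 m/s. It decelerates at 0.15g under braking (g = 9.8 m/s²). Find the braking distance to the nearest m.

a = 0.15 × 9.8 = 1.470 m/s².
Braking distance = v²/(2a) = 16.7000² / (2 × 1.470) = 278.890 / 2.940 = 94.861 m.

Braking distance ≈ 95 m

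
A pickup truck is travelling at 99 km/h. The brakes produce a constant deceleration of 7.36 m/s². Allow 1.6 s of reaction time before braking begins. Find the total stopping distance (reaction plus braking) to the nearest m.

99 km/h ÷ 3.6 = 27.5000 m/s.
Reaction distance = v·t_r = 27.5000 × 1.6 = 44.000 m.
Braking distance = v²/(2a) = 27.5000² / (2 × 7.360) = 756.250 / 14.720 = 51.376 m.
Total = 44.000 + 51.376 = 95.376 m.

Total stopping distance ≈ 95 m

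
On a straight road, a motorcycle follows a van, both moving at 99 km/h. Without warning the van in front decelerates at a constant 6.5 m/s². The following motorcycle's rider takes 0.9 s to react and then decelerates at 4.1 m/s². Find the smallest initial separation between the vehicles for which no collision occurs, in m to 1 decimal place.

99 km/h ÷ 3.6 = 27.5000 m/s.
Leader travels v²/(2a_L) = 756.250 / 13.000 = 58.173 m before stopping.
Follower covers v·t_r = 27.5000 × 0.9 = 24.750 m while reacting, then v²/(2a_F) = 756.250 / 8.200 = 92.226 m while braking, for a total of 24.750 + 92.226 = 116.976 m.
Since a_F ≤ a_L and the follower starts braking later, the follower is never slower than the leader, so the closest approach is when both have stopped.
Minimum gap = 116.976 − 58.173 = 58.803 m.

Minimum gap ≈ 58.8 m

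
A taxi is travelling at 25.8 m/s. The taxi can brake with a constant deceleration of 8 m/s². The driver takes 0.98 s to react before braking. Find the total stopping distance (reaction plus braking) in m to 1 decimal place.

Reaction distance = v·t_r = 25.8000 × 0.98 = 25.284 m.
Braking distance = v²/(2a) = 25.8000² / (2 × 8.000) = 665.640 / 16.000 = 41.602 m.
Total = 25.284 + 41.602 = 66.886 m.

Total stopping distance ≈ 66.9 m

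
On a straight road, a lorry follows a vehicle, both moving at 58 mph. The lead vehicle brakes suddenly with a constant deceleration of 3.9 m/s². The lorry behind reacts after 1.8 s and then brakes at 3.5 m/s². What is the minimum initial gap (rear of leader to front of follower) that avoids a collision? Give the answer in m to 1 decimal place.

58 mph × 0.44704 = 25.9283 m/s.
Leader travels v²/(2a_L) = 672.277 / 7.800 = 86.189 m before stopping.
Follower covers v·t_r = 25.9283 × 1.8 = 46.671 m while reacting, then v²/(2a_F) = 672.277 / 7.000 = 96.040 m while braking, for a total of 46.671 + 96.040 = 142.711 m.
Since a_F ≤ a_L and the follower starts braking later, the follower is never slower than the leader, so the closest approach is when both have stopped.
Minimum gap = 142.711 − 86.189 = 56.522 m.

Minimum gap ≈ 56.5 m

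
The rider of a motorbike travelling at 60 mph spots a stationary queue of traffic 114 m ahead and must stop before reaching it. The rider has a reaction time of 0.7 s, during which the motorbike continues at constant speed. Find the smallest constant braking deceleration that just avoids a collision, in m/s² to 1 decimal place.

Required deceleration ≈ 3.8 m/s²

60 mph × 0.44704 = 26.8224 m/s.
Distance covered during reaction = 26.8224 × 0.7 = 18.776 m.
Distance available for braking: 114 − 18.776 = 95.224 m.
v² = 2a·d ⇒ a = v²/(2d) = 26.8224² / (2 × 95.224) = 719.441 / 190.448 = 3.7776 m/s².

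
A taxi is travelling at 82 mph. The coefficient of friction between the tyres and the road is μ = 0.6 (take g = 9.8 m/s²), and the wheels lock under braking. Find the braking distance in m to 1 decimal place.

Braking distance ≈ 114.3 m

82 mph × 0.44704 = 36.6573 m/s.
a = μg = 0.6 × 9.8 = 5.880 m/s².
Braking distance = v²/(2a) = 36.6573² / (2 × 5.880) = 1343.758 / 11.760 = 114.265 m.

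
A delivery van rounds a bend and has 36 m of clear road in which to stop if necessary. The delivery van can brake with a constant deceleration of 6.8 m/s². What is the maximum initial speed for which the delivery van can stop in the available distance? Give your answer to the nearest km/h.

v²/(2a) = d ⇒ v = √(2 × 6.800 × 36) = √489.60 = 22.1269 m/s.
22.1269 m/s × 3.6 = 79.657 km/h.

Maximum speed ≈ 80 km/h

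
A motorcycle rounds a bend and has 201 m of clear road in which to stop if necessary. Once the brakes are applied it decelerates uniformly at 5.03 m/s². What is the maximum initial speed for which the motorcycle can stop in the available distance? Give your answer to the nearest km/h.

Maximum speed ≈ 162 km/h

v²/(2a) = d ⇒ v = √(2 × 5.030 × 201) = √2022.06 = 44.9673 m/s.
44.9673 m/s × 3.6 = 161.882 km/h.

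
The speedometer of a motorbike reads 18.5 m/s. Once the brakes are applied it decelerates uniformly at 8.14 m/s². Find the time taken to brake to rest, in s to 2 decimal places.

Braking time ≈ 2.27 s

Braking time = v/a = 18.5000 / 8.140 = 2.273 s.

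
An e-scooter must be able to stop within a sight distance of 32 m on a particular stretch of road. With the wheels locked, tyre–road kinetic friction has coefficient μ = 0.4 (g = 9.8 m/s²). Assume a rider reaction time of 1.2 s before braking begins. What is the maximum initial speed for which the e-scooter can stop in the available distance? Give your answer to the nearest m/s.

a = μg = 0.4 × 9.8 = 3.920 m/s².
Stopping distance: v·t_r + v²/(2a) = 32 with t_r = 1.2 s and a = 3.920 m/s².
So v² + 9.408 v − 250.88 = 0.
Positive root: v = −a·t_r + √((a·t_r)² + 2a·d) = −4.704 + √(22.128 + 250.88) = 11.8190 m/s.

Maximum speed ≈ 12 m/s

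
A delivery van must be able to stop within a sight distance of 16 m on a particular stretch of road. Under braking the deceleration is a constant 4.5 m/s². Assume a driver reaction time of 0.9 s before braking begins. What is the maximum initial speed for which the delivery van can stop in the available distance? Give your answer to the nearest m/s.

Stopping distance: v·t_r + v²/(2a) = 16 with t_r = 0.9 s and a = 4.500 m/s².
So v² + 8.100 v − 144.00 = 0.
Positive root: v = −a·t_r + √((a·t_r)² + 2a·d) = −4.050 + √(16.402 + 144.00) = 8.6150 m/s.

Maximum speed ≈ 9 m/s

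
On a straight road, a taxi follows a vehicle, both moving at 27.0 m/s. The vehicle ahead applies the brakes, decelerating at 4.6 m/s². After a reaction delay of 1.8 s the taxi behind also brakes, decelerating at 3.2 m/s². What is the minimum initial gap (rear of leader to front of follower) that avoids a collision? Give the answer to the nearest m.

Minimum gap ≈ 83 m

Leader travels v²/(2a_L) = 729.000 / 9.200 = 79.239 m before stopping.
Follower covers v·t_r = 27.0000 × 1.8 = 48.600 m while reacting, then v²/(2a_F) = 729.000 / 6.400 = 113.906 m while braking, for a total of 48.600 + 113.906 = 162.506 m.
Since a_F ≤ a_L and the follower starts braking later, the follower is never slower than the leader, so the closest approach is when both have stopped.
Minimum gap = 162.506 − 79.239 = 83.267 m.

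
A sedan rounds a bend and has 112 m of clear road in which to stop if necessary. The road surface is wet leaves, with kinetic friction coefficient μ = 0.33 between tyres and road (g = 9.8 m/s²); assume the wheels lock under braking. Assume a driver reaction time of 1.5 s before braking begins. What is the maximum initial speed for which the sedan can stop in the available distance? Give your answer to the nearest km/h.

a = μg = 0.33 × 9.8 = 3.234 m/s².
Stopping distance: v·t_r + v²/(2a) = 112 with t_r = 1.5 s and a = 3.234 m/s².
So v² + 9.702 v − 724.42 = 0.
Positive root: v = −a·t_r + √((a·t_r)² + 2a·d) = −4.851 + √(23.532 + 724.42) = 22.4977 m/s.
22.4977 m/s × 3.6 = 80.992 km/h.

Maximum speed ≈ 81 km/h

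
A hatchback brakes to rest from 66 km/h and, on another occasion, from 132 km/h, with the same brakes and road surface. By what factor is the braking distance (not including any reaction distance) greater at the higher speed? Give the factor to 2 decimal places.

Factor ≈ 4.00

Braking distance d = v²/(2a), so with a fixed, d ∝ v².
Factor = (132/66)² = 2.0000² = 4.0000.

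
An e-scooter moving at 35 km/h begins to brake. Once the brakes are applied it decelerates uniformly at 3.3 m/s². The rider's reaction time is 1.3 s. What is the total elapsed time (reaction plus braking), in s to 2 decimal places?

Total time ≈ 4.25 s

35 km/h ÷ 3.6 = 9.7222 m/s.
Braking time = v/a = 9.7222 / 3.300 = 2.946 s.
Total = 1.3 + 2.946 = 4.246 s.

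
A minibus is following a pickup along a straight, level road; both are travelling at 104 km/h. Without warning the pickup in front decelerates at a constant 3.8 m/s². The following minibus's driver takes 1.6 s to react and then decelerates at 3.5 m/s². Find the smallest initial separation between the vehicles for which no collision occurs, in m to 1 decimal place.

104 km/h ÷ 3.6 = 28.8889 m/s.
Leader travels v²/(2a_L) = 834.569 / 7.600 = 109.812 m before stopping.
Follower covers v·t_r = 28.8889 × 1.6 = 46.222 m while reacting, then v²/(2a_F) = 834.569 / 7.000 = 119.224 m while braking, for a total of 46.222 + 119.224 = 165.446 m.
Since a_F ≤ a_L and the follower starts braking later, the follower is never slower than the leader, so the closest approach is when both have stopped.
Minimum gap = 165.446 − 109.812 = 55.634 m.

Minimum gap ≈ 55.6 m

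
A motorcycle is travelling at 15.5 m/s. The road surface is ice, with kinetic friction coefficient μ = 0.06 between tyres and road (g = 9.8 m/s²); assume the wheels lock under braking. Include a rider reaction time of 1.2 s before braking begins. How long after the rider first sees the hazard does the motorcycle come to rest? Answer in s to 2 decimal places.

a = μg = 0.06 × 9.8 = 0.588 m/s².
Braking time = v/a = 15.5000 / 0.588 = 26.361 s.
Total = 1.2 + 26.361 = 27.561 s.

Total time ≈ 27.56 s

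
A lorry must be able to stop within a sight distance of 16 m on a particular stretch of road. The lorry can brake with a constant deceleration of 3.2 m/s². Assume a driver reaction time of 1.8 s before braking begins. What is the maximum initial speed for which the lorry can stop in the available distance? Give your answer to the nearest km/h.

Maximum speed ≈ 21 km/h

Stopping distance: v·t_r + v²/(2a) = 16 with t_r = 1.8 s and a = 3.200 m/s².
So v² + 11.520 v − 102.40 = 0.
Positive root: v = −a·t_r + √((a·t_r)² + 2a·d) = −5.760 + √(33.178 + 102.40) = 5.8838 m/s.
5.8838 m/s × 3.6 = 21.182 km/h.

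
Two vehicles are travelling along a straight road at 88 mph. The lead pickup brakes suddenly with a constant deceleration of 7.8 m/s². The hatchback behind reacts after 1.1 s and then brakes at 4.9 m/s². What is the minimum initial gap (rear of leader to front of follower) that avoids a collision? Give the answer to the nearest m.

88 mph × 0.44704 = 39.3395 m/s.
Leader travels v²/(2a_L) = 1547.596 / 15.600 = 99.205 m before stopping.
Follower covers v·t_r = 39.3395 × 1.1 = 43.273 m while reacting, then v²/(2a_F) = 1547.596 / 9.800 = 157.918 m while braking, for a total of 43.273 + 157.918 = 201.191 m.
Since a_F ≤ a_L and the follower starts braking later, the follower is never slower than the leader, so the closest approach is when both have stopped.
Minimum gap = 201.191 − 99.205 = 101.986 m.

Minimum gap ≈ 102 m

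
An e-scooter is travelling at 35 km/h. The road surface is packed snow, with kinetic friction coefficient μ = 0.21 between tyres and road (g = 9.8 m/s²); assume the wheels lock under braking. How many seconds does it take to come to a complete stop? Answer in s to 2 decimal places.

Braking time ≈ 4.72 s

35 km/h ÷ 3.6 = 9.7222 m/s.
a = μg = 0.21 × 9.8 = 2.058 m/s².
Braking time = v/a = 9.7222 / 2.058 = 4.724 s.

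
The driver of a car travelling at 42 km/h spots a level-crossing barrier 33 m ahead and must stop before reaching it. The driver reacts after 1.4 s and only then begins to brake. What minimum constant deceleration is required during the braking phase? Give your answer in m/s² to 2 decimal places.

42 km/h ÷ 3.6 = 11.6667 m/s.
Distance covered during reaction = 11.6667 × 1.4 = 16.333 m.
Distance available for braking: 33 − 16.333 = 16.667 m.
v² = 2a·d ⇒ a = v²/(2d) = 11.6667² / (2 × 16.667) = 136.112 / 33.334 = 4.0833 m/s².

Required deceleration ≈ 4.08 m/s²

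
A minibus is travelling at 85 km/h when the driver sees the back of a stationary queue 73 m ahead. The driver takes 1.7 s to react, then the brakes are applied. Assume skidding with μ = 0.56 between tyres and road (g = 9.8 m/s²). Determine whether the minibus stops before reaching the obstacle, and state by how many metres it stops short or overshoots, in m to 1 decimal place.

No — it overshoots by 17.9 m

85 km/h ÷ 3.6 = 23.6111 m/s.
a = μg = 0.56 × 9.8 = 5.488 m/s².
Reaction distance = 23.6111 × 1.7 = 40.139 m.
Braking distance = v²/(2a) = 557.484 / 10.976 = 50.791 m.
Total stopping distance = 40.139 + 50.791 = 90.930 m, vs 73 m available — it cannot stop in time and overshoots by 90.930 − 73 = 17.930 m.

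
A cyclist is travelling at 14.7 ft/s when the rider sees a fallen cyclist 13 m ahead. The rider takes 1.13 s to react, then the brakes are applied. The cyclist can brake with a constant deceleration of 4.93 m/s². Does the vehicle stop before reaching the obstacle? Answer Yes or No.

14.7 ft/s × 0.3048 = 4.4806 m/s.
Reaction distance = 4.4806 × 1.13 = 5.063 m.
Braking distance = v²/(2a) = 20.076 / 9.860 = 2.036 m.
Total stopping distance = 5.063 + 2.036 = 7.099 m, vs 13 m available — it stops with 13 − 7.099 = 5.901 m to spare.

Yes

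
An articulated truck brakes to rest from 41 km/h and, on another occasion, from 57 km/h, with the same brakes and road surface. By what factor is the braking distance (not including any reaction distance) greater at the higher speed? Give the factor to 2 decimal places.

Factor ≈ 1.93

Braking distance d = v²/(2a), so with a fixed, d ∝ v².
Factor = (57/41)² = 1.3902² = 1.9327.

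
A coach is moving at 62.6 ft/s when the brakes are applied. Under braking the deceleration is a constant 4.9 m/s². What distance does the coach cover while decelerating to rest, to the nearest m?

62.6 ft/s × 0.3048 = 19.0805 m/s.
Braking distance = v²/(2a) = 19.0805² / (2 × 4.900) = 364.065 / 9.800 = 37.149 m.

Braking distance ≈ 37 m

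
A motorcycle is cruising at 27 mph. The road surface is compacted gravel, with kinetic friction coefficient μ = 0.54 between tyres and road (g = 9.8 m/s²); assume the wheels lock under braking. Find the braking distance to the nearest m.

Braking distance ≈ 14 m

27 mph × 0.44704 = 12.0701 m/s.
a = μg = 0.54 × 9.8 = 5.292 m/s².
Braking distance = v²/(2a) = 12.0701² / (2 × 5.292) = 145.687 / 10.584 = 13.765 m.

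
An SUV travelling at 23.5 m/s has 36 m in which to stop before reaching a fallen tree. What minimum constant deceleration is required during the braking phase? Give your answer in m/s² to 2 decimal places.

Required deceleration ≈ 7.67 m/s²

v² = 2a·d ⇒ a = v²/(2d) = 23.5000² / (2 × 36.000) = 552.250 / 72.000 = 7.6701 m/s².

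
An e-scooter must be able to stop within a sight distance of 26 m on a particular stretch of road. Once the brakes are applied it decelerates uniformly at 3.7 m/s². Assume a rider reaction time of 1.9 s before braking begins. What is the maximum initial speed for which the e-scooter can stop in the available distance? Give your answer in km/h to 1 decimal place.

Stopping distance: v·t_r + v²/(2a) = 26 with t_r = 1.9 s and a = 3.700 m/s².
So v² + 14.060 v − 192.40 = 0.
Positive root: v = −a·t_r + √((a·t_r)² + 2a·d) = −7.030 + √(49.421 + 192.40) = 8.5206 m/s.
8.5206 m/s × 3.6 = 30.674 km/h.

Maximum speed ≈ 30.7 km/h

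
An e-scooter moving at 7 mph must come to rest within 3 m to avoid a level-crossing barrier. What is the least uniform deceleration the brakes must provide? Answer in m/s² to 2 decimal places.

7 mph × 0.44704 = 3.1293 m/s.
v² = 2a·d ⇒ a = v²/(2d) = 3.1293² / (2 × 3.000) = 9.793 / 6.000 = 1.6322 m/s².

Required deceleration ≈ 1.63 m/s²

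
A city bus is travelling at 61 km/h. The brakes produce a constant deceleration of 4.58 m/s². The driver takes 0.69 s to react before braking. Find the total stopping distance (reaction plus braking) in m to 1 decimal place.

61 km/h ÷ 3.6 = 16.9444 m/s.
Reaction distance = v·t_r = 16.9444 × 0.69 = 11.692 m.
Braking distance = v²/(2a) = 16.9444² / (2 × 4.580) = 287.113 / 9.160 = 31.344 m.
Total = 11.692 + 31.344 = 43.036 m.

Total stopping distance ≈ 43.0 m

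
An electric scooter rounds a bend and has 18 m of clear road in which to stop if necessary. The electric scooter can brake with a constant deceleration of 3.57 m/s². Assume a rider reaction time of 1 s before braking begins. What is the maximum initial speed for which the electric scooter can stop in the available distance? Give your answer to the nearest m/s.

Maximum speed ≈ 8 m/s

Stopping distance: v·t_r + v²/(2a) = 18 with t_r = 1 s and a = 3.570 m/s².
So v² + 7.140 v − 128.52 = 0.
Positive root: v = −a·t_r + √((a·t_r)² + 2a·d) = −3.570 + √(12.745 + 128.52) = 8.3155 m/s.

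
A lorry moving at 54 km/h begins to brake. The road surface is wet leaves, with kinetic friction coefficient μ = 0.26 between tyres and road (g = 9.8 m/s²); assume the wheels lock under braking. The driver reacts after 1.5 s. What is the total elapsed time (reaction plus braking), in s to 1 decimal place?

Total time ≈ 7.4 s

54 km/h ÷ 3.6 = 15.0000 m/s.
a = μg = 0.26 × 9.8 = 2.548 m/s².
Braking time = v/a = 15.0000 / 2.548 = 5.887 s.
Total = 1.5 + 5.887 = 7.387 s.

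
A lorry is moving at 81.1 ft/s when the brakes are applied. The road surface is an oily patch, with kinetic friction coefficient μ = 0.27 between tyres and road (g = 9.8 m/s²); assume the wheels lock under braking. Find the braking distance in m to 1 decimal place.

Braking distance ≈ 115.5 m

81.1 ft/s × 0.3048 = 24.7193 m/s.
a = μg = 0.27 × 9.8 = 2.646 m/s².
Braking distance = v²/(2a) = 24.7193² / (2 × 2.646) = 611.044 / 5.292 = 115.466 m.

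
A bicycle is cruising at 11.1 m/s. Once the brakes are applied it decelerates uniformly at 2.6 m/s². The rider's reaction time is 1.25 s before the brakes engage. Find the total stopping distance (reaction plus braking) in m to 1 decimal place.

Reaction distance = v·t_r = 11.1000 × 1.25 = 13.875 m.
Braking distance = v²/(2a) = 11.1000² / (2 × 2.600) = 123.210 / 5.200 = 23.694 m.
Total = 13.875 + 23.694 = 37.569 m.

Total stopping distance ≈ 37.6 m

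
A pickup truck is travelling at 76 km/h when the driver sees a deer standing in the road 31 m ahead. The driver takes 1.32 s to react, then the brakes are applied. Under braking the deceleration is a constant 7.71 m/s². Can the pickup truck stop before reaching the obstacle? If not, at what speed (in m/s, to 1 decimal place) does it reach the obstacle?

76 km/h ÷ 3.6 = 21.1111 m/s.
Reaction distance = 21.1111 × 1.32 = 27.867 m.
Braking distance needed to stop: v²/(2a) = 445.679 / 15.420 = 28.903 m, so total needed = 27.867 + 28.903 = 56.770 m > 31 m — it cannot stop.
Distance remaining when braking begins: 31 − 27.867 = 3.133 m.
v² = v₀² − 2a·d = 445.679 − 2 × 7.710 × 3.133 = 397.368 m²/s².
v = √397.368 = 19.934 m/s.

No — it strikes the obstacle at 19.9 m/s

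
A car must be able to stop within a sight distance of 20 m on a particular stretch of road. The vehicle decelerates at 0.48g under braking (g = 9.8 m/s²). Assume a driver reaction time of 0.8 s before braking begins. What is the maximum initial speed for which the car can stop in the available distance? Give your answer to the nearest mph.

Maximum speed ≈ 23 mph

a = 0.48 × 9.8 = 4.704 m/s².
Stopping distance: v·t_r + v²/(2a) = 20 with t_r = 0.8 s and a = 4.704 m/s².
So v² + 7.526 v − 188.16 = 0.
Positive root: v = −a·t_r + √((a·t_r)² + 2a·d) = −3.763 + √(14.160 + 188.16) = 10.4609 m/s.
10.4609 m/s ÷ 0.44704 = 23.400 mph.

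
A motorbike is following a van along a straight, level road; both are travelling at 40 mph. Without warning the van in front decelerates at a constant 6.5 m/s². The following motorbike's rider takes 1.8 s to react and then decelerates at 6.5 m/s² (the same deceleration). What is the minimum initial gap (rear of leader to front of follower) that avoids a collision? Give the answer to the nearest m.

40 mph × 0.44704 = 17.8816 m/s.
Leader travels v²/(2a_L) = 319.752 / 13.000 = 24.596 m before stopping.
Follower covers v·t_r = 17.8816 × 1.8 = 32.187 m while reacting, then v²/(2a_F) = 319.752 / 13.000 = 24.596 m while braking, for a total of 32.187 + 24.596 = 56.783 m.
Since a_F ≤ a_L and the follower starts braking later, the follower is never slower than the leader, so the closest approach is when both have stopped.
Minimum gap = 56.783 − 24.596 = 32.187 m.

Minimum gap ≈ 32 m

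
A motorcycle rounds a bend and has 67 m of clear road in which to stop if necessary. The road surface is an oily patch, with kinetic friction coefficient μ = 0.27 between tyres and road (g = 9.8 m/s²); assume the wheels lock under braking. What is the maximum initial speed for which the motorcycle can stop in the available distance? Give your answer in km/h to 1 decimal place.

Maximum speed ≈ 67.8 km/h

a = μg = 0.27 × 9.8 = 2.646 m/s².
v²/(2a) = d ⇒ v = √(2 × 2.646 × 67) = √354.56 = 18.8298 m/s.
18.8298 m/s × 3.6 = 67.787 km/h.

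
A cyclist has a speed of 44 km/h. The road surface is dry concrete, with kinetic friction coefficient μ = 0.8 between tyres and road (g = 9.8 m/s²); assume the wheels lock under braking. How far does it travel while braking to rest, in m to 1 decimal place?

44 km/h ÷ 3.6 = 12.2222 m/s.
a = μg = 0.8 × 9.8 = 7.840 m/s².
Braking distance = v²/(2a) = 12.2222² / (2 × 7.840) = 149.382 / 15.680 = 9.527 m.

Braking distance ≈ 9.5 m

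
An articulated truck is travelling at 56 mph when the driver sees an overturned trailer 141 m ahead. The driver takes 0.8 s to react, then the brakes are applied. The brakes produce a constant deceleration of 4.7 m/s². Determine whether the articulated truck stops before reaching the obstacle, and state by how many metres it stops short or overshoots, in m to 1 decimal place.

56 mph × 0.44704 = 25.0342 m/s.
Reaction distance = 25.0342 × 0.8 = 20.027 m.
Braking distance = v²/(2a) = 626.711 / 9.400 = 66.671 m.
Total stopping distance = 20.027 + 66.671 = 86.698 m, vs 141 m available — it stops with 141 − 86.698 = 54.302 m to spare.

Yes — it stops 54.3 m short of the obstacle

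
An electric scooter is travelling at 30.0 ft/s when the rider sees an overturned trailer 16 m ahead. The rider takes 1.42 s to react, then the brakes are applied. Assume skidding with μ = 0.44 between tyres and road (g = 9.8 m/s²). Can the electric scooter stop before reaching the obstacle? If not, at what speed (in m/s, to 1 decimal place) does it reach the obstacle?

30 ft/s × 0.3048 = 9.1440 m/s.
a = μg = 0.44 × 9.8 = 4.312 m/s².
Reaction distance = 9.1440 × 1.42 = 12.984 m.
Braking distance needed to stop: v²/(2a) = 83.613 / 8.624 = 9.695 m, so total needed = 12.984 + 9.695 = 22.679 m > 16 m — it cannot stop.
Distance remaining when braking begins: 16 − 12.984 = 3.016 m.
v² = v₀² − 2a·d = 83.613 − 2 × 4.312 × 3.016 = 57.603 m²/s².
v = √57.603 = 7.590 m/s.

No — it strikes the obstacle at 7.6 m/s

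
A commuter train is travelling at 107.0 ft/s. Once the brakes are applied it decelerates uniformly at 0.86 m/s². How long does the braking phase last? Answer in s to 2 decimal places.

Braking time ≈ 37.92 s

107 ft/s × 0.3048 = 32.6136 m/s.
Braking time = v/a = 32.6136 / 0.860 = 37.923 s.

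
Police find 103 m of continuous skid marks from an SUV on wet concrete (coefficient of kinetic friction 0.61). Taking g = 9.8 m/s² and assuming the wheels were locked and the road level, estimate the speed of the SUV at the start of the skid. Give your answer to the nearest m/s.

Initial speed ≈ 35 m/s

Deceleration a = μg = 0.61 × 9.8 = 5.978 m/s².
v = √(2a·d) = √(2 × 5.978 × 103) = √1231.468 = 35.0923 m/s.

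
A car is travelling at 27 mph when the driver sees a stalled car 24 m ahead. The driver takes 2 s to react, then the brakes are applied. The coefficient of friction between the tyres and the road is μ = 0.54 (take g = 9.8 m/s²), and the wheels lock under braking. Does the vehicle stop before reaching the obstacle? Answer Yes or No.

27 mph × 0.44704 = 12.0701 m/s.
a = μg = 0.54 × 9.8 = 5.292 m/s².
Reaction distance = 12.0701 × 2 = 24.140 m.
Braking distance = v²/(2a) = 145.687 / 10.584 = 13.765 m.
Total stopping distance = 24.140 + 13.765 = 37.905 m, vs 24 m available — it cannot stop in time and overshoots by 37.905 − 24 = 13.905 m.

No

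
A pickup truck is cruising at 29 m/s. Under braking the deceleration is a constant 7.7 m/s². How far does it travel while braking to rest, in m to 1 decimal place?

Braking distance ≈ 54.6 m

Braking distance = v²/(2a) = 29.0000² / (2 × 7.700) = 841.000 / 15.400 = 54.610 m.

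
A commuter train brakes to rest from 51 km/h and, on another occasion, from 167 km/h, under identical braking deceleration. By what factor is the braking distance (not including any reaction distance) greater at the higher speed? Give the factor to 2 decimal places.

Factor ≈ 10.72

Braking distance d = v²/(2a), so with a fixed, d ∝ v².
Factor = (167/51)² = 3.2745² = 10.7224.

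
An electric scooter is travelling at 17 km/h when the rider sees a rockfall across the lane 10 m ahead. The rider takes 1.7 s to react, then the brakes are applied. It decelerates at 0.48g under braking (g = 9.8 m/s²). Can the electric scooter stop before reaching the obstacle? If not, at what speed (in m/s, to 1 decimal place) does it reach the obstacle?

17 km/h ÷ 3.6 = 4.7222 m/s.
a = 0.48 × 9.8 = 4.704 m/s².
Reaction distance = 4.7222 × 1.7 = 8.028 m.
Braking distance needed to stop: v²/(2a) = 22.299 / 9.408 = 2.370 m, so total needed = 8.028 + 2.370 = 10.398 m > 10 m — it cannot stop.
Distance remaining when braking begins: 10 − 8.028 = 1.972 m.
v² = v₀² − 2a·d = 22.299 − 2 × 4.704 × 1.972 = 3.746 m²/s².
v = √3.746 = 1.935 m/s.

No — it strikes the obstacle at 1.9 m/s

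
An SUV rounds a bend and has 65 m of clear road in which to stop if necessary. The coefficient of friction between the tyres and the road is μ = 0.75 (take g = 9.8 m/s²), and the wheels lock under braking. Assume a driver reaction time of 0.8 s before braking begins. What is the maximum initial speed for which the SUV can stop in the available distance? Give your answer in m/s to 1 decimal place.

Maximum speed ≈ 25.6 m/s

a = μg = 0.75 × 9.8 = 7.350 m/s².
Stopping distance: v·t_r + v²/(2a) = 65 with t_r = 0.8 s and a = 7.350 m/s².
So v² + 11.760 v − 955.50 = 0.
Positive root: v = −a·t_r + √((a·t_r)² + 2a·d) = −5.880 + √(34.574 + 955.50) = 25.5854 m/s.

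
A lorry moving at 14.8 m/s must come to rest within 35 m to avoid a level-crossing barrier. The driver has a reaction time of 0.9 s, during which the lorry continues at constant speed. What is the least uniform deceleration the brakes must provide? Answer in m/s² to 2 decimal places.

Required deceleration ≈ 5.05 m/s²

Distance covered during reaction = 14.8000 × 0.9 = 13.320 m.
Distance available for braking: 35 − 13.320 = 21.680 m.
v² = 2a·d ⇒ a = v²/(2d) = 14.8000² / (2 × 21.680) = 219.040 / 43.360 = 5.0517 m/s².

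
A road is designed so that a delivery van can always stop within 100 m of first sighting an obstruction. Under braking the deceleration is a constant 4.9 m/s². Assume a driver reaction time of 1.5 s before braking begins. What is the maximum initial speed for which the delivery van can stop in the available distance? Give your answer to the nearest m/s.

Stopping distance: v·t_r + v²/(2a) = 100 with t_r = 1.5 s and a = 4.900 m/s².
So v² + 14.700 v − 980.00 = 0.
Positive root: v = −a·t_r + √((a·t_r)² + 2a·d) = −7.350 + √(54.022 + 980.00) = 24.8062 m/s.

Maximum speed ≈ 25 m/s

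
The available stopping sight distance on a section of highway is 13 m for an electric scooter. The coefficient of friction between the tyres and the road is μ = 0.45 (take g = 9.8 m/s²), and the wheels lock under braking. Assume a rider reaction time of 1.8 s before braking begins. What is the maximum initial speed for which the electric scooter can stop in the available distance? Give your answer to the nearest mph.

Maximum speed ≈ 12 mph

a = μg = 0.45 × 9.8 = 4.410 m/s².
Stopping distance: v·t_r + v²/(2a) = 13 with t_r = 1.8 s and a = 4.410 m/s².
So v² + 15.876 v − 114.66 = 0.
Positive root: v = −a·t_r + √((a·t_r)² + 2a·d) = −7.938 + √(63.012 + 114.66) = 5.3914 m/s.
5.3914 m/s ÷ 0.44704 = 12.060 mph.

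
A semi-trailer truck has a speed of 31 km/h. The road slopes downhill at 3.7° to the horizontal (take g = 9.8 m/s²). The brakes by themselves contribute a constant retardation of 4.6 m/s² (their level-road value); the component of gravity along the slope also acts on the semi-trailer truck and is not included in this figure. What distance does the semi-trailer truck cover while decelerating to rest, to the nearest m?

31 km/h ÷ 3.6 = 8.6111 m/s.
Gravity along the downhill slope reduces the braking deceleration: a_eff = 4.600 − 9.8·sin 3.7° = 4.600 − 0.632 = 3.968 m/s².
Braking distance = v²/(2a) = 8.6111² / (2 × 3.968) = 74.151 / 7.936 = 9.344 m.

Braking distance ≈ 9 m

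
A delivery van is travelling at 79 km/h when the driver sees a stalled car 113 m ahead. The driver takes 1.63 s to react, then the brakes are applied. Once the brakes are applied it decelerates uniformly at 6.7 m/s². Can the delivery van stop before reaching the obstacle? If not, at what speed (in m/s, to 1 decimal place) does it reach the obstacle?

Yes — it stops about 41.3 m short of the obstacle, so it never reaches it

79 km/h ÷ 3.6 = 21.9444 m/s.
Reaction distance = 21.9444 × 1.63 = 35.769 m.
Braking distance = v²/(2a) = 481.557 / 13.400 = 35.937 m.
Total stopping distance = 35.769 + 35.937 = 71.706 m, vs 113 m available — it stops with 113 − 71.706 = 41.294 m to spare.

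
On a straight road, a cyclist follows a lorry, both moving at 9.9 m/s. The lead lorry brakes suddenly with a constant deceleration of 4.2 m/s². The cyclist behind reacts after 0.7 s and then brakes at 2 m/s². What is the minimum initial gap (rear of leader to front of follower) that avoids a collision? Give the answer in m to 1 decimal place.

Leader travels v²/(2a_L) = 98.010 / 8.400 = 11.668 m before stopping.
Follower covers v·t_r = 9.9000 × 0.7 = 6.930 m while reacting, then v²/(2a_F) = 98.010 / 4.000 = 24.503 m while braking, for a total of 6.930 + 24.503 = 31.433 m.
Since a_F ≤ a_L and the follower starts braking later, the follower is never slower than the leader, so the closest approach is when both have stopped.
Minimum gap = 31.433 − 11.668 = 19.765 m.

Minimum gap ≈ 19.8 m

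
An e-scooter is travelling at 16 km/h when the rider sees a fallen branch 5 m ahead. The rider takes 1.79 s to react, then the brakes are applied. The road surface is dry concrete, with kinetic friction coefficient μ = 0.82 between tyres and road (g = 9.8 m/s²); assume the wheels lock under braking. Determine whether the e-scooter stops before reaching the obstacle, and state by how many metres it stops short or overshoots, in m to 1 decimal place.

16 km/h ÷ 3.6 = 4.4444 m/s.
a = μg = 0.82 × 9.8 = 8.036 m/s².
Reaction distance = 4.4444 × 1.79 = 7.955 m.
Braking distance = v²/(2a) = 19.753 / 16.072 = 1.229 m.
Total stopping distance = 7.955 + 1.229 = 9.184 m, vs 5 m available — it cannot stop in time and overshoots by 9.184 − 5 = 4.184 m.

No — it overshoots by 4.2 m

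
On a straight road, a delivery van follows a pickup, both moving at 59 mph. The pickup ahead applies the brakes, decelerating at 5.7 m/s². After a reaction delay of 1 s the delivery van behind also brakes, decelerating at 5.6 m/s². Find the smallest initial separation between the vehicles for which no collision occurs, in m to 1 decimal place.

59 mph × 0.44704 = 26.3754 m/s.
Leader travels v²/(2a_L) = 695.662 / 11.400 = 61.023 m before stopping.
Follower covers v·t_r = 26.3754 × 1 = 26.375 m while reacting, then v²/(2a_F) = 695.662 / 11.200 = 62.113 m while braking, for a total of 26.375 + 62.113 = 88.488 m.
Since a_F ≤ a_L and the follower starts braking later, the follower is never slower than the leader, so the closest approach is when both have stopped.
Minimum gap = 88.488 − 61.023 = 27.465 m.

Minimum gap ≈ 27.5 m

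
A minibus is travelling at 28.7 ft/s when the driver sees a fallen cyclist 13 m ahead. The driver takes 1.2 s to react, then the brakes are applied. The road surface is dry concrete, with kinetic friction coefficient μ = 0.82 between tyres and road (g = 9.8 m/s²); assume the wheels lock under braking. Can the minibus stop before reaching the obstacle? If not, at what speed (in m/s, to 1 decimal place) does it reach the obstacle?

No — it strikes the obstacle at 6.0 m/s

28.7 ft/s × 0.3048 = 8.7478 m/s.
a = μg = 0.82 × 9.8 = 8.036 m/s².
Reaction distance = 8.7478 × 1.2 = 10.497 m.
Braking distance needed to stop: v²/(2a) = 76.524 / 16.072 = 4.761 m, so total needed = 10.497 + 4.761 = 15.258 m > 13 m — it cannot stop.
Distance remaining when braking begins: 13 − 10.497 = 2.503 m.
v² = v₀² − 2a·d = 76.524 − 2 × 8.036 × 2.503 = 36.296 m²/s².
v = √36.296 = 6.025 m/s.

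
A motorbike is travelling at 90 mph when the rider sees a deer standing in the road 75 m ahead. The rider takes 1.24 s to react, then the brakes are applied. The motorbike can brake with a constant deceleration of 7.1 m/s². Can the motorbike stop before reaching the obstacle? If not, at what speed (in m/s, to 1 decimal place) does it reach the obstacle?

No — it strikes the obstacle at 35.5 m/s

90 mph × 0.44704 = 40.2336 m/s.
Reaction distance = 40.2336 × 1.24 = 49.890 m.
Braking distance needed to stop: v²/(2a) = 1618.743 / 14.200 = 113.996 m, so total needed = 49.890 + 113.996 = 163.886 m > 75 m — it cannot stop.
Distance remaining when braking begins: 75 − 49.890 = 25.110 m.
v² = v₀² − 2a·d = 1618.743 − 2 × 7.100 × 25.110 = 1262.181 m²/s².
v = √1262.181 = 35.527 m/s.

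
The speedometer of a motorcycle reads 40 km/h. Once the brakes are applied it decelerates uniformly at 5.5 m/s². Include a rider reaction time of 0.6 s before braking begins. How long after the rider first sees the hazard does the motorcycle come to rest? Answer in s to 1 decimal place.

Total time ≈ 2.6 s

40 km/h ÷ 3.6 = 11.1111 m/s.
Braking time = v/a = 11.1111 / 5.500 = 2.020 s.
Total = 0.6 + 2.020 = 2.620 s.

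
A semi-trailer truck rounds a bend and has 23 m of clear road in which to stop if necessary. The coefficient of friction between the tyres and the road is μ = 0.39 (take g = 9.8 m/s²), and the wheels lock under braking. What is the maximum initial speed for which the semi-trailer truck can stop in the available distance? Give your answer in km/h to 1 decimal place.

a = μg = 0.39 × 9.8 = 3.822 m/s².
v²/(2a) = d ⇒ v = √(2 × 3.822 × 23) = √175.81 = 13.2593 m/s.
13.2593 m/s × 3.6 = 47.733 km/h.

Maximum speed ≈ 47.7 km/h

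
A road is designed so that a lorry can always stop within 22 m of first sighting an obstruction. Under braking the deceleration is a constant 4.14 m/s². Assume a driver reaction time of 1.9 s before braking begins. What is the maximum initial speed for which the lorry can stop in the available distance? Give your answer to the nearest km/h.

Maximum speed ≈ 28 km/h

Stopping distance: v·t_r + v²/(2a) = 22 with t_r = 1.9 s and a = 4.140 m/s².
So v² + 15.732 v − 182.16 = 0.
Positive root: v = −a·t_r + √((a·t_r)² + 2a·d) = −7.866 + √(61.874 + 182.16) = 7.7556 m/s.
7.7556 m/s × 3.6 = 27.920 km/h.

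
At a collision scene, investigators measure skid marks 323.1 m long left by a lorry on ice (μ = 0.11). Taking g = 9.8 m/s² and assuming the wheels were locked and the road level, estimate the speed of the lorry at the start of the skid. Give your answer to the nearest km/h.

Deceleration a = μg = 0.11 × 9.8 = 1.078 m/s².
v = √(2a·d) = √(2 × 1.078 × 323.1) = √696.604 = 26.3933 m/s.
= 26.3933 × 3.6 = 95.016 km/h.

Initial speed ≈ 95 km/h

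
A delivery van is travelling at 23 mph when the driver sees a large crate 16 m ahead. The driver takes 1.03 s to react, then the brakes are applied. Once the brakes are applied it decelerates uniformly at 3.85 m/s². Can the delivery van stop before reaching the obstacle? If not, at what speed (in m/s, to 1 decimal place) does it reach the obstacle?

No — it strikes the obstacle at 8.0 m/s

23 mph × 0.44704 = 10.2819 m/s.
Reaction distance = 10.2819 × 1.03 = 10.590 m.
Braking distance needed to stop: v²/(2a) = 105.717 / 7.700 = 13.729 m, so total needed = 10.590 + 13.729 = 24.319 m > 16 m — it cannot stop.
Distance remaining when braking begins: 16 − 10.590 = 5.410 m.
v² = v₀² − 2a·d = 105.717 − 2 × 3.850 × 5.410 = 64.060 m²/s².
v = √64.060 = 8.004 m/s.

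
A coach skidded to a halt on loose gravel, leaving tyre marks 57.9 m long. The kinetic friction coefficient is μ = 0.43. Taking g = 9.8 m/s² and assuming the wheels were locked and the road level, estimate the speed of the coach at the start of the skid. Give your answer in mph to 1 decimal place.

Initial speed ≈ 49.4 mph

Deceleration a = μg = 0.43 × 9.8 = 4.214 m/s².
v = √(2a·d) = √(2 × 4.214 × 57.9) = √487.981 = 22.0903 m/s.
= 22.0903 ÷ 0.44704 = 49.415 mph.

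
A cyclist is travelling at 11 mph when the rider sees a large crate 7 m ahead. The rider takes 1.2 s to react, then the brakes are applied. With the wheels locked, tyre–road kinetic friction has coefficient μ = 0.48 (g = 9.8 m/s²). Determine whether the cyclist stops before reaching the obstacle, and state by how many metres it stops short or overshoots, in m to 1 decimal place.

No — it overshoots by 1.5 m

11 mph × 0.44704 = 4.9174 m/s.
a = μg = 0.48 × 9.8 = 4.704 m/s².
Reaction distance = 4.9174 × 1.2 = 5.901 m.
Braking distance = v²/(2a) = 24.181 / 9.408 = 2.570 m.
Total stopping distance = 5.901 + 2.570 = 8.471 m, vs 7 m available — it cannot stop in time and overshoots by 8.471 − 7 = 1.471 m.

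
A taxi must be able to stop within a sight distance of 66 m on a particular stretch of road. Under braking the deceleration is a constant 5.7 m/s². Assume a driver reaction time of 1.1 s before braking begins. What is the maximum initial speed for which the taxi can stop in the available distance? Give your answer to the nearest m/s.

Maximum speed ≈ 22 m/s

Stopping distance: v·t_r + v²/(2a) = 66 with t_r = 1.1 s and a = 5.700 m/s².
So v² + 12.540 v − 752.40 = 0.
Positive root: v = −a·t_r + √((a·t_r)² + 2a·d) = −6.270 + √(39.313 + 752.40) = 21.8674 m/s.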